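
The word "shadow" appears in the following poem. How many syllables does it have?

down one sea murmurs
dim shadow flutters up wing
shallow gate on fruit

2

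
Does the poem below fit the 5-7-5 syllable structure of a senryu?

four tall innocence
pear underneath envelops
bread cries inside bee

Line 1: "four tall innocence": 1+1+3 = 5 ✓
Line 2: "pear underneath envelops": 1+3+3 = 7 ✓
Line 3: "bread cries inside bee": 1+1+2+1 = 5 ✓

Yes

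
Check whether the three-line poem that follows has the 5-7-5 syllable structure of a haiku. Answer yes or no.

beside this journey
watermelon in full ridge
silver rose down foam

Line 1: beside (2), this (1), journey (2) → 5 ✓
Line 2: watermelon (4), in (1), full (1), ridge (1) → 7 ✓
Line 3: silver (2), rose (1), down (1), foam (1) → 5 ✓

Yes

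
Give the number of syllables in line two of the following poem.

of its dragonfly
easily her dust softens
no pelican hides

Line two: easily(3) + her(1) + dust(1) + softens(2) = 7

7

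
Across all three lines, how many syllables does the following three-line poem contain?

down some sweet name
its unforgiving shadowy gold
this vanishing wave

Line 1: down (1), some (1), sweet (1), name (1) → 4
Line 2: its (1), unforgiving (4), shadowy (3), gold (1) → 9
Line 3: this (1), vanishing (3), wave (1) → 5
Total: 4 + 9 + 5 = 18

18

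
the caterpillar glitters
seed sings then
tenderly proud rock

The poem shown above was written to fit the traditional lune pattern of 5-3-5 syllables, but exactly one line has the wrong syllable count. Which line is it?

Line 1: the(1) + caterpillar(4) + glitters(2) = 7 (expected 5)
Line 2: seed(1) + sings(1) + then(1) = 3 ✓
Line 3: tenderly(3) + proud(1) + rock(1) = 5 ✓

Line 1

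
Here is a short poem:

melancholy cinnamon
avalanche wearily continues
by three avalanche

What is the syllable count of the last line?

5

The last line: by(1) + three(1) + avalanche(3) = 5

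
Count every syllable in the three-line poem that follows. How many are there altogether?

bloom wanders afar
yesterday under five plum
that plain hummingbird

Line 1: bloom (1), wanders (2), afar (2) → 5
Line 2: yesterday (3), under (2), five (1), plum (1) → 7
Line 3: that (1), plain (1), hummingbird (3) → 5
Total: 5 + 7 + 5 = 17

17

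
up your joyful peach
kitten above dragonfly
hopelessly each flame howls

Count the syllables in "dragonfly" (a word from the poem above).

"dragonfly" has 3 syllables.

3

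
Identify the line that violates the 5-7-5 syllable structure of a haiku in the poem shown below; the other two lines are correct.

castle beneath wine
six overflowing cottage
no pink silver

Line 1: "castle beneath wine": 2+2+1 = 5 ✓
Line 2: "six overflowing cottage": 1+4+2 = 7 ✓
Line 3: "no pink silver": 1+1+2 = 4 (expected 5)

The third line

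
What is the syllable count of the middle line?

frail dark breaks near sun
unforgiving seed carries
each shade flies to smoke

7

The middle line: unforgiving (4), seed (1), carries (2) → 7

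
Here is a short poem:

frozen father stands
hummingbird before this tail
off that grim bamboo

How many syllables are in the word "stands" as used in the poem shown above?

1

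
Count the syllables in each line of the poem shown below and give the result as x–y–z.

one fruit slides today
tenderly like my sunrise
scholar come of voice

Line 1: "one fruit slides today": 1+1+1+2 = 5
Line 2: "tenderly like my sunrise": 3+1+1+2 = 7
Line 3: "scholar come of voice": 2+1+1+1 = 5

5–7–5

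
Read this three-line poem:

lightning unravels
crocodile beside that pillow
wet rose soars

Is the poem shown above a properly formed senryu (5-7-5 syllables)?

Line 1: lightning (2), unravels (3) → 5 ✓
Line 2: crocodile (3), beside (2), that (1), pillow (2) → 8 (expected 7)
Line 3: wet (1), rose (1), soars (1) → 3 (expected 5)

No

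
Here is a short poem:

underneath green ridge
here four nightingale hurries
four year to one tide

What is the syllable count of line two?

Line two: here(1) + four(1) + nightingale(3) + hurries(2) = 7

7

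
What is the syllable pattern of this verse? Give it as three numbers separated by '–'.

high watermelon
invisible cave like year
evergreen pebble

5–7–5

Line 1: "high watermelon": 1+4 = 5
Line 2: "invisible cave like year": 4+1+1+1 = 7
Line 3: "evergreen pebble": 3+2 = 5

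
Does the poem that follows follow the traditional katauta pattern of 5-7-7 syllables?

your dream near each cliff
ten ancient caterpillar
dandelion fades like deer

Yes

Line 1: your (1), dream (1), near (1), each (1), cliff (1) → 5 ✓
Line 2: ten (1), ancient (2), caterpillar (4) → 7 ✓
Line 3: dandelion (4), fades (1), like (1), deer (1) → 7 ✓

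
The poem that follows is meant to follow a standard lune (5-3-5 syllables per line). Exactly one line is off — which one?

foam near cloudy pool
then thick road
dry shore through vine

Line 1: "foam near cloudy pool": 1+1+2+1 = 5 ✓
Line 2: "then thick road": 1+1+1 = 3 ✓
Line 3: "dry shore through vine": 1+1+1+1 = 4 (expected 5)

Line 3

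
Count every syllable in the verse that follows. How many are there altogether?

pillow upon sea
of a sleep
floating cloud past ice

Line 1: "pillow upon sea": 2+2+1 = 5
Line 2: "of a sleep": 1+1+1 = 3
Line 3: "floating cloud past ice": 2+1+1+1 = 5
Total: 5 + 3 + 5 = 13

13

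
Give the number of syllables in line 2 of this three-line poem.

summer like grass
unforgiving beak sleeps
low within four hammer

6

Line 2: unforgiving(4) + beak(1) + sleeps(1) = 6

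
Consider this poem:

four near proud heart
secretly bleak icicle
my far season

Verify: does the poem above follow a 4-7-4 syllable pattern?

Line 1: "four near proud heart": 1+1+1+1 = 4 ✓
Line 2: "secretly bleak icicle": 3+1+3 = 7 ✓
Line 3: "my far season": 1+1+2 = 4 ✓

Yes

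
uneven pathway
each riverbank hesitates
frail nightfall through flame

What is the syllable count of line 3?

Line 3: frail (1), nightfall (2), through (1), flame (1) → 5

5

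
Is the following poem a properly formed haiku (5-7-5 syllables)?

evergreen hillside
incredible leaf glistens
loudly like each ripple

No

Line 1: evergreen(3) + hillside(2) = 5 ✓
Line 2: incredible(4) + leaf(1) + glistens(2) = 7 ✓
Line 3: loudly(2) + like(1) + each(1) + ripple(2) = 6 (expected 5)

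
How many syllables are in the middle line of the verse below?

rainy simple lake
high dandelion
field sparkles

5

The middle line: high (1), dandelion (4) → 5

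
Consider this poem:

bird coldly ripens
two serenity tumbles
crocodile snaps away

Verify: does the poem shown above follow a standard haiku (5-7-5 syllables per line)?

No

Line 1: bird (1), coldly (2), ripens (2) → 5 ✓
Line 2: two (1), serenity (4), tumbles (2) → 7 ✓
Line 3: crocodile (3), snaps (1), away (2) → 6 (expected 5)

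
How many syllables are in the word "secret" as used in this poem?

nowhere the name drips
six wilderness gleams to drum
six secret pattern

2

"secret" has 2 syllables.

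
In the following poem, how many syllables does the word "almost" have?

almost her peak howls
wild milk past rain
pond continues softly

"almost" has 2 syllables.

2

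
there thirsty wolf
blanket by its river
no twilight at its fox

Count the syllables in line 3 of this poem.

6

Line 3: "no twilight at its fox": 1+2+1+1+1 = 6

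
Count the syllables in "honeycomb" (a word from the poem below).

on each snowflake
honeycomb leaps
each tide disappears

"honeycomb" has 3 syllables.

3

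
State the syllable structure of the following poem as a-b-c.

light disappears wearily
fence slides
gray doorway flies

7-2-4

Line 1: light(1) + disappears(3) + wearily(3) = 7
Line 2: fence(1) + slides(1) = 2
Line 3: gray(1) + doorway(2) + flies(1) = 4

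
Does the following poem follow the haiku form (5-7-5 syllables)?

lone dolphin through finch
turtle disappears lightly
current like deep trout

Line 1: "lone dolphin through finch": 1+2+1+1 = 5 ✓
Line 2: "turtle disappears lightly": 2+3+2 = 7 ✓
Line 3: "current like deep trout": 2+1+1+1 = 5 ✓

Yes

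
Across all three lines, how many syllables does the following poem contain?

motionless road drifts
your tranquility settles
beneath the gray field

Line 1: motionless(3) + road(1) + drifts(1) = 5
Line 2: your(1) + tranquility(4) + settles(2) = 7
Line 3: beneath(2) + the(1) + gray(1) + field(1) = 5
Total: 5 + 7 + 5 = 17

17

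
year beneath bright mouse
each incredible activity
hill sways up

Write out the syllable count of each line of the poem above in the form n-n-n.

5-9-3

Line 1: year (1), beneath (2), bright (1), mouse (1) → 5
Line 2: each (1), incredible (4), activity (4) → 9
Line 3: hill (1), sways (1), up (1) → 3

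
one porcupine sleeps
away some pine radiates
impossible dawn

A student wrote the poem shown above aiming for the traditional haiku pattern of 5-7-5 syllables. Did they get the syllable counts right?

Line 1: one(1) + porcupine(3) + sleeps(1) = 5 ✓
Line 2: away(2) + some(1) + pine(1) + radiates(3) = 7 ✓
Line 3: impossible(4) + dawn(1) = 5 ✓

Yes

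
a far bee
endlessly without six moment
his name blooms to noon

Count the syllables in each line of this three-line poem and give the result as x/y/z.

Line 1: "a far bee": 1+1+1 = 3
Line 2: "endlessly without six moment": 3+2+1+2 = 8
Line 3: "his name blooms to noon": 1+1+1+1+1 = 5

3/8/5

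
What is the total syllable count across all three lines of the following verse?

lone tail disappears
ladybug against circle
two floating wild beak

Line 1: lone(1) + tail(1) + disappears(3) = 5
Line 2: ladybug(3) + against(2) + circle(2) = 7
Line 3: two(1) + floating(2) + wild(1) + beak(1) = 5
Total: 5 + 7 + 5 = 17

17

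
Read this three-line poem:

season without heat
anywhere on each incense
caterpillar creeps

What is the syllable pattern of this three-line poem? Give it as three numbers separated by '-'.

Line 1: "season without heat": 2+2+1 = 5
Line 2: "anywhere on each incense": 3+1+1+2 = 7
Line 3: "caterpillar creeps": 4+1 = 5

5-7-5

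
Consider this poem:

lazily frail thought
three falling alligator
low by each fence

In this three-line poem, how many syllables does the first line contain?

The first line: lazily (3), frail (1), thought (1) → 5

5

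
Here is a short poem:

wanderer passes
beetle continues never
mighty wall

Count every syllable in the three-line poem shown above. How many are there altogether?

15

Line 1: wanderer(3) + passes(2) = 5
Line 2: beetle(2) + continues(3) + never(2) = 7
Line 3: mighty(2) + wall(1) = 3
Total: 5 + 7 + 3 = 15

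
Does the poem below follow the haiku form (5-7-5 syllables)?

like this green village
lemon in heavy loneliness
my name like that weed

No

Line 1: "like this green village": 1+1+1+2 = 5 ✓
Line 2: "lemon in heavy loneliness": 2+1+2+3 = 8 (expected 7)
Line 3: "my name like that weed": 1+1+1+1+1 = 5 ✓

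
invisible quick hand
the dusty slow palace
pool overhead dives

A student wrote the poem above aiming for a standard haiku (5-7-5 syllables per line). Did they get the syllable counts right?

Line 1: invisible (4), quick (1), hand (1) → 6 (expected 5)
Line 2: the (1), dusty (2), slow (1), palace (2) → 6 (expected 7)
Line 3: pool (1), overhead (3), dives (1) → 5 ✓

No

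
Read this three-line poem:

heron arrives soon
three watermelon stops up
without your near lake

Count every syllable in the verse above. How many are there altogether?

17

Line 1: heron (2), arrives (2), soon (1) → 5
Line 2: three (1), watermelon (4), stops (1), up (1) → 7
Line 3: without (2), your (1), near (1), lake (1) → 5
Total: 5 + 7 + 5 = 17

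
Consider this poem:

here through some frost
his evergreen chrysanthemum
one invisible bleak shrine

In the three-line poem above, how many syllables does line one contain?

4

Line one: here(1) + through(1) + some(1) + frost(1) = 4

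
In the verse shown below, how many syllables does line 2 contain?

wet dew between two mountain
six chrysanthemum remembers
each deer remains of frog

8

Line 2: six(1) + chrysanthemum(4) + remembers(3) = 8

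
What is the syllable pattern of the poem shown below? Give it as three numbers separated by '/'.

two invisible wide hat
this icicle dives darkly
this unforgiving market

7/7/7

Line 1: two(1) + invisible(4) + wide(1) + hat(1) = 7
Line 2: this(1) + icicle(3) + dives(1) + darkly(2) = 7
Line 3: this(1) + unforgiving(4) + market(2) = 7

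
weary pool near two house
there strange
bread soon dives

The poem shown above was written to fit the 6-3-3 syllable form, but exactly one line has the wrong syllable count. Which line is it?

Line 2

Line 1: weary (2), pool (1), near (1), two (1), house (1) → 6 ✓
Line 2: there (1), strange (1) → 2 (expected 3)
Line 3: bread (1), soon (1), dives (1) → 3 ✓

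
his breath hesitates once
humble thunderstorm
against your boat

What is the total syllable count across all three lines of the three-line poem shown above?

Line 1: his (1), breath (1), hesitates (3), once (1) → 6
Line 2: humble (2), thunderstorm (3) → 5
Line 3: against (2), your (1), boat (1) → 4
Total: 6 + 5 + 4 = 15

15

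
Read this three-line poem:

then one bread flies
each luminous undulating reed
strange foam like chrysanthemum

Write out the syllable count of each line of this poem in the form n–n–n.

Line 1: then(1) + one(1) + bread(1) + flies(1) = 4
Line 2: each(1) + luminous(3) + undulating(4) + reed(1) = 9
Line 3: strange(1) + foam(1) + like(1) + chrysanthemum(4) = 7

4–9–7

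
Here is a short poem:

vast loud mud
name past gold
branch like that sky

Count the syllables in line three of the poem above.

4

Line three: branch (1), like (1), that (1), sky (1) → 4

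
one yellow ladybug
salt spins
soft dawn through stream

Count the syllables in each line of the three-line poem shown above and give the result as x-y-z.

6-2-4

Line 1: one(1) + yellow(2) + ladybug(3) = 6
Line 2: salt(1) + spins(1) = 2
Line 3: soft(1) + dawn(1) + through(1) + stream(1) = 4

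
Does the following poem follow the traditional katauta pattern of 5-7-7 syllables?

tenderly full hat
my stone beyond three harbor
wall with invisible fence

Yes

Line 1: tenderly(3) + full(1) + hat(1) = 5 ✓
Line 2: my(1) + stone(1) + beyond(2) + three(1) + harbor(2) = 7 ✓
Line 3: wall(1) + with(1) + invisible(4) + fence(1) = 7 ✓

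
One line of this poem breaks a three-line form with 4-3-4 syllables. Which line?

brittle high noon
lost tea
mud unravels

Line 1: brittle(2) + high(1) + noon(1) = 4 ✓
Line 2: lost(1) + tea(1) = 2 (expected 3)
Line 3: mud(1) + unravels(3) = 4 ✓

The second line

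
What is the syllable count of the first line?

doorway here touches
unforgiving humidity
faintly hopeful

5

The first line: doorway(2) + here(1) + touches(2) = 5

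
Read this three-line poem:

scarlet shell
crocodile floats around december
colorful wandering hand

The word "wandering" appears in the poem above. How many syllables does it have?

3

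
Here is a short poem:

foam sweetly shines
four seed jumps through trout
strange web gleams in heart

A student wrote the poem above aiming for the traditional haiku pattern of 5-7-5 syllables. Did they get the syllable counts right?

Line 1: foam(1) + sweetly(2) + shines(1) = 4 (expected 5)
Line 2: four(1) + seed(1) + jumps(1) + through(1) + trout(1) = 5 (expected 7)
Line 3: strange(1) + web(1) + gleams(1) + in(1) + heart(1) = 5 ✓

No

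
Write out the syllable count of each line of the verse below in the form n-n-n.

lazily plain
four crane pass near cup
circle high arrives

Line 1: lazily(3) + plain(1) = 4
Line 2: four(1) + crane(1) + pass(1) + near(1) + cup(1) = 5
Line 3: circle(2) + high(1) + arrives(2) = 5

4-5-5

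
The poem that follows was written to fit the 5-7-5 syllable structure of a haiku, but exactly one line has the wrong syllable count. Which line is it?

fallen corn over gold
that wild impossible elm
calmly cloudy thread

The first line

Line 1: "fallen corn over gold": 2+1+2+1 = 6 (expected 5)
Line 2: "that wild impossible elm": 1+1+4+1 = 7 ✓
Line 3: "calmly cloudy thread": 2+2+1 = 5 ✓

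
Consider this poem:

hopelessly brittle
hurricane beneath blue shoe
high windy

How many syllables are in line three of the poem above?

Line three: high(1) + windy(2) = 3

3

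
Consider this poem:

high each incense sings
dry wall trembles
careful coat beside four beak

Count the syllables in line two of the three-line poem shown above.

4

Line two: "dry wall trembles": 1+1+2 = 4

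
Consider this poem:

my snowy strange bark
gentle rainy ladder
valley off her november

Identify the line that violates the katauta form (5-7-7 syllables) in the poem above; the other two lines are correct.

The second line

Line 1: my(1) + snowy(2) + strange(1) + bark(1) = 5 ✓
Line 2: gentle(2) + rainy(2) + ladder(2) = 6 (expected 7)
Line 3: valley(2) + off(1) + her(1) + november(3) = 7 ✓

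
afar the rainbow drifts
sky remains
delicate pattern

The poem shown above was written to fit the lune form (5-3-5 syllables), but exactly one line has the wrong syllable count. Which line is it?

Line 1: "afar the rainbow drifts": 2+1+2+1 = 6 (expected 5)
Line 2: "sky remains": 1+2 = 3 ✓
Line 3: "delicate pattern": 3+2 = 5 ✓

The first line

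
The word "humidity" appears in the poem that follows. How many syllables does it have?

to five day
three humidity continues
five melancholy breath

4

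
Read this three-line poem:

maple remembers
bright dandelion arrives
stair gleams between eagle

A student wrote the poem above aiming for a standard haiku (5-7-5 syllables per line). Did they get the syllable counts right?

Line 1: maple(2) + remembers(3) = 5 ✓
Line 2: bright(1) + dandelion(4) + arrives(2) = 7 ✓
Line 3: stair(1) + gleams(1) + between(2) + eagle(2) = 6 (expected 5)

No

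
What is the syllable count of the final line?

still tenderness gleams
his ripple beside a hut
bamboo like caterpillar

The final line: bamboo(2) + like(1) + caterpillar(4) = 7

7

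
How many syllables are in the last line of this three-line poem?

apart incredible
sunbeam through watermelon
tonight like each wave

The last line: tonight (2), like (1), each (1), wave (1) → 5

5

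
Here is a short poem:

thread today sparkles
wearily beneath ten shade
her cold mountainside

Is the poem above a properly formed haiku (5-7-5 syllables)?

Line 1: "thread today sparkles": 1+2+2 = 5 ✓
Line 2: "wearily beneath ten shade": 3+2+1+1 = 7 ✓
Line 3: "her cold mountainside": 1+1+3 = 5 ✓

Yes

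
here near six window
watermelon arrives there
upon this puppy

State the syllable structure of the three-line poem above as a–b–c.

5–7–5

Line 1: "here near six window": 1+1+1+2 = 5
Line 2: "watermelon arrives there": 4+2+1 = 7
Line 3: "upon this puppy": 2+1+2 = 5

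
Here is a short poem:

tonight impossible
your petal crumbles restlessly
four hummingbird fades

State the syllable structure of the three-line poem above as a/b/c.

6/8/5

Line 1: tonight (2), impossible (4) → 6
Line 2: your (1), petal (2), crumbles (2), restlessly (3) → 8
Line 3: four (1), hummingbird (3), fades (1) → 5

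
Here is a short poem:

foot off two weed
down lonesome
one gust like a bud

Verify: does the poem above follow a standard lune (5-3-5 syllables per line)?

No

Line 1: foot (1), off (1), two (1), weed (1) → 4 (expected 5)
Line 2: down (1), lonesome (2) → 3 ✓
Line 3: one (1), gust (1), like (1), a (1), bud (1) → 5 ✓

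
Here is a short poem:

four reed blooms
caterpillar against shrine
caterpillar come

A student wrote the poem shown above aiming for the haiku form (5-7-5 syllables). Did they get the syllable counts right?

Line 1: "four reed blooms": 1+1+1 = 3 (expected 5)
Line 2: "caterpillar against shrine": 4+2+1 = 7 ✓
Line 3: "caterpillar come": 4+1 = 5 ✓

No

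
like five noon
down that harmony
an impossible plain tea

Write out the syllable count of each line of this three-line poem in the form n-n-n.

3-5-7

Line 1: "like five noon": 1+1+1 = 3
Line 2: "down that harmony": 1+1+3 = 5
Line 3: "an impossible plain tea": 1+4+1+1 = 7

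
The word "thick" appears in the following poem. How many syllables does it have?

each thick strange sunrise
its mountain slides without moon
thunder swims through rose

1

"thick" has 1 syllable.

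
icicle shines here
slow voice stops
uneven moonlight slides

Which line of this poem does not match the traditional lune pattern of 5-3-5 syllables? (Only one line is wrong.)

Line 1: "icicle shines here": 3+1+1 = 5 ✓
Line 2: "slow voice stops": 1+1+1 = 3 ✓
Line 3: "uneven moonlight slides": 3+2+1 = 6 (expected 5)

Line 3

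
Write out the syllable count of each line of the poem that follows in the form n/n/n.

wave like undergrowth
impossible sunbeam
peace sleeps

Line 1: "wave like undergrowth": 1+1+3 = 5
Line 2: "impossible sunbeam": 4+2 = 6
Line 3: "peace sleeps": 1+1 = 2

5/6/2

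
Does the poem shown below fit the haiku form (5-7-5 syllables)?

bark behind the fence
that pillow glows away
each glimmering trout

Line 1: "bark behind the fence": 1+2+1+1 = 5 ✓
Line 2: "that pillow glows away": 1+2+1+2 = 6 (expected 7)
Line 3: "each glimmering trout": 1+3+1 = 5 ✓

No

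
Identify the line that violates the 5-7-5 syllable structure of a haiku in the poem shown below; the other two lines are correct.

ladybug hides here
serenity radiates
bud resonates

Line 3

Line 1: "ladybug hides here": 3+1+1 = 5 ✓
Line 2: "serenity radiates": 4+3 = 7 ✓
Line 3: "bud resonates": 1+3 = 4 (expected 5)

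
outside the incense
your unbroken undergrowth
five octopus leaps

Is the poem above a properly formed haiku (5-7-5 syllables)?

Yes

Line 1: outside (2), the (1), incense (2) → 5 ✓
Line 2: your (1), unbroken (3), undergrowth (3) → 7 ✓
Line 3: five (1), octopus (3), leaps (1) → 5 ✓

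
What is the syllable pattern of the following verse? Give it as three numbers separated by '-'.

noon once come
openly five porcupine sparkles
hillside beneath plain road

Line 1: noon (1), once (1), come (1) → 3
Line 2: openly (3), five (1), porcupine (3), sparkles (2) → 9
Line 3: hillside (2), beneath (2), plain (1), road (1) → 6

3-9-6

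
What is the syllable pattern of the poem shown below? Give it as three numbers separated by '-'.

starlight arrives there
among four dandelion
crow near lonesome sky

Line 1: starlight(2) + arrives(2) + there(1) = 5
Line 2: among(2) + four(1) + dandelion(4) = 7
Line 3: crow(1) + near(1) + lonesome(2) + sky(1) = 5

5-7-5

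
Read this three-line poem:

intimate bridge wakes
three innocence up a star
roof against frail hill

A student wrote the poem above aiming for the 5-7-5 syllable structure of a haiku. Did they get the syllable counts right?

Line 1: intimate(3) + bridge(1) + wakes(1) = 5 ✓
Line 2: three(1) + innocence(3) + up(1) + a(1) + star(1) = 7 ✓
Line 3: roof(1) + against(2) + frail(1) + hill(1) = 5 ✓

Yes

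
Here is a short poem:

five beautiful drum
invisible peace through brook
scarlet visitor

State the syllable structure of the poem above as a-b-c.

5-7-5

Line 1: five(1) + beautiful(3) + drum(1) = 5
Line 2: invisible(4) + peace(1) + through(1) + brook(1) = 7
Line 3: scarlet(2) + visitor(3) = 5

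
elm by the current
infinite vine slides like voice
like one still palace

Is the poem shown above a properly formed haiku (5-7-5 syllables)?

Yes

Line 1: elm(1) + by(1) + the(1) + current(2) = 5 ✓
Line 2: infinite(3) + vine(1) + slides(1) + like(1) + voice(1) = 7 ✓
Line 3: like(1) + one(1) + still(1) + palace(2) = 5 ✓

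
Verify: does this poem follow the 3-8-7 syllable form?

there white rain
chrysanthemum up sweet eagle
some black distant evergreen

Yes

Line 1: there(1) + white(1) + rain(1) = 3 ✓
Line 2: chrysanthemum(4) + up(1) + sweet(1) + eagle(2) = 8 ✓
Line 3: some(1) + black(1) + distant(2) + evergreen(3) = 7 ✓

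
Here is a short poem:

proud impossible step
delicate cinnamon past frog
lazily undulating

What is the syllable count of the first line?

The first line: proud (1), impossible (4), step (1) → 6

6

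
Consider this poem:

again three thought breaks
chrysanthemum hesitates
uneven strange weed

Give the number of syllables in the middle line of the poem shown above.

7

The middle line: chrysanthemum(4) + hesitates(3) = 7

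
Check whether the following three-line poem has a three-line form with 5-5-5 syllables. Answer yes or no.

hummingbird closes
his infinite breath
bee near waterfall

Yes

Line 1: hummingbird(3) + closes(2) = 5 ✓
Line 2: his(1) + infinite(3) + breath(1) = 5 ✓
Line 3: bee(1) + near(1) + waterfall(3) = 5 ✓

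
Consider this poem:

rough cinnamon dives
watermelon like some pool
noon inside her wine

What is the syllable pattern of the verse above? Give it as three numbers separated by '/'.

5/7/5

Line 1: rough(1) + cinnamon(3) + dives(1) = 5
Line 2: watermelon(4) + like(1) + some(1) + pool(1) = 7
Line 3: noon(1) + inside(2) + her(1) + wine(1) = 5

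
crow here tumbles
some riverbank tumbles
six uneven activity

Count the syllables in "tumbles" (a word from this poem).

"tumbles" has 2 syllables.

2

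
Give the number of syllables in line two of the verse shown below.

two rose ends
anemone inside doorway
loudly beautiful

Line two: anemone(4) + inside(2) + doorway(2) = 8

8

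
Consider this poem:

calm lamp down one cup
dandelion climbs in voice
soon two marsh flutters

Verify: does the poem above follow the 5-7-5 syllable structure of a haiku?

Line 1: "calm lamp down one cup": 1+1+1+1+1 = 5 ✓
Line 2: "dandelion climbs in voice": 4+1+1+1 = 7 ✓
Line 3: "soon two marsh flutters": 1+1+1+2 = 5 ✓

Yes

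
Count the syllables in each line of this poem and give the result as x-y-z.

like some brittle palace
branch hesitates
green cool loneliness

Line 1: like (1), some (1), brittle (2), palace (2) → 6
Line 2: branch (1), hesitates (3) → 4
Line 3: green (1), cool (1), loneliness (3) → 5

6-4-5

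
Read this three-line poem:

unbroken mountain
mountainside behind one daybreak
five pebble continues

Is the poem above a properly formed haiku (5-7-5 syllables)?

No

Line 1: unbroken (3), mountain (2) → 5 ✓
Line 2: mountainside (3), behind (2), one (1), daybreak (2) → 8 (expected 7)
Line 3: five (1), pebble (2), continues (3) → 6 (expected 5)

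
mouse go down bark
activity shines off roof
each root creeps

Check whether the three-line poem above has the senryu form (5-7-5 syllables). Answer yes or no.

Line 1: "mouse go down bark": 1+1+1+1 = 4 (expected 5)
Line 2: "activity shines off roof": 4+1+1+1 = 7 ✓
Line 3: "each root creeps": 1+1+1 = 3 (expected 5)

No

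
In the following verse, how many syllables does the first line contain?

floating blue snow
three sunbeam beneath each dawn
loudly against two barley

4

The first line: "floating blue snow": 2+1+1 = 4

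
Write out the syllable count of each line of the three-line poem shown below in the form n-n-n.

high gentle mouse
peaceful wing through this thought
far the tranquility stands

4-6-7

Line 1: high(1) + gentle(2) + mouse(1) = 4
Line 2: peaceful(2) + wing(1) + through(1) + this(1) + thought(1) = 6
Line 3: far(1) + the(1) + tranquility(4) + stands(1) = 7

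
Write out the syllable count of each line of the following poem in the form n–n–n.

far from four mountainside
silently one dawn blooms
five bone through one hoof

6–6–5

Line 1: "far from four mountainside": 1+1+1+3 = 6
Line 2: "silently one dawn blooms": 3+1+1+1 = 6
Line 3: "five bone through one hoof": 1+1+1+1+1 = 5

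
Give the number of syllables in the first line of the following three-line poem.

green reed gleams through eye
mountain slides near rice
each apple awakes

5

The first line: green(1) + reed(1) + gleams(1) + through(1) + eye(1) = 5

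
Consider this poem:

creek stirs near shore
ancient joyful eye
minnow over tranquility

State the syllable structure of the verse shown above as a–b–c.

4–5–8

Line 1: creek(1) + stirs(1) + near(1) + shore(1) = 4
Line 2: ancient(2) + joyful(2) + eye(1) = 5
Line 3: minnow(2) + over(2) + tranquility(4) = 8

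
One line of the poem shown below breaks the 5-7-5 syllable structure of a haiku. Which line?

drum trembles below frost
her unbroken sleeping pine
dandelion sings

Line 1

Line 1: drum(1) + trembles(2) + below(2) + frost(1) = 6 (expected 5)
Line 2: her(1) + unbroken(3) + sleeping(2) + pine(1) = 7 ✓
Line 3: dandelion(4) + sings(1) = 5 ✓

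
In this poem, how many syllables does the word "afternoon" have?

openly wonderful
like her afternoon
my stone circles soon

"afternoon" has 3 syllables.

3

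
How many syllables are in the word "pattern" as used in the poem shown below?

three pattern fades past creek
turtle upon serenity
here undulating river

"pattern" has 2 syllables.

2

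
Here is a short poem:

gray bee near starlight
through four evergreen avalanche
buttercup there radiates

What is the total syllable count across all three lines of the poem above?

20

Line 1: "gray bee near starlight": 1+1+1+2 = 5
Line 2: "through four evergreen avalanche": 1+1+3+3 = 8
Line 3: "buttercup there radiates": 3+1+3 = 7
Total: 5 + 8 + 7 = 20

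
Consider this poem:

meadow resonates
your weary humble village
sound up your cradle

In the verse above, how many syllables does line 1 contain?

5

Line 1: meadow(2) + resonates(3) = 5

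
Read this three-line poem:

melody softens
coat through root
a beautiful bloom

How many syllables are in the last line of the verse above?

5

The last line: "a beautiful bloom": 1+3+1 = 5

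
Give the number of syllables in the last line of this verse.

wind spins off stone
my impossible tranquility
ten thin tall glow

The last line: "ten thin tall glow": 1+1+1+1 = 4

4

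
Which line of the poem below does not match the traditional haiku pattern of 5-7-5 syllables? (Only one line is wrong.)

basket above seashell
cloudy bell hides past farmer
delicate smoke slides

Line 1

Line 1: basket (2), above (2), seashell (2) → 6 (expected 5)
Line 2: cloudy (2), bell (1), hides (1), past (1), farmer (2) → 7 ✓
Line 3: delicate (3), smoke (1), slides (1) → 5 ✓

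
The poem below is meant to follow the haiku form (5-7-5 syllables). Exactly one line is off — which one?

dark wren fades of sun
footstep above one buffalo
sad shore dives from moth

The second line

Line 1: "dark wren fades of sun": 1+1+1+1+1 = 5 ✓
Line 2: "footstep above one buffalo": 2+2+1+3 = 8 (expected 7)
Line 3: "sad shore dives from moth": 1+1+1+1+1 = 5 ✓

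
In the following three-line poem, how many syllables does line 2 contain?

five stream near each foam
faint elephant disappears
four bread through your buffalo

7

Line 2: faint (1), elephant (3), disappears (3) → 7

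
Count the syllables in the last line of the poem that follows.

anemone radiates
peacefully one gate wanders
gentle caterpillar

6

The last line: gentle (2), caterpillar (4) → 6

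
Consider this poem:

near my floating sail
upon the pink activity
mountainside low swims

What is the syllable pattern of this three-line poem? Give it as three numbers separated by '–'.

5–8–5

Line 1: near (1), my (1), floating (2), sail (1) → 5
Line 2: upon (2), the (1), pink (1), activity (4) → 8
Line 3: mountainside (3), low (1), swims (1) → 5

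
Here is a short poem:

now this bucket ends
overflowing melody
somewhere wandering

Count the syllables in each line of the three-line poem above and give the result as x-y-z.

Line 1: now(1) + this(1) + bucket(2) + ends(1) = 5
Line 2: overflowing(4) + melody(3) = 7
Line 3: somewhere(2) + wandering(3) = 5

5-7-5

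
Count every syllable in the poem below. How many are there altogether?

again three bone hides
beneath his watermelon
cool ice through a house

Line 1: again (2), three (1), bone (1), hides (1) → 5
Line 2: beneath (2), his (1), watermelon (4) → 7
Line 3: cool (1), ice (1), through (1), a (1), house (1) → 5
Total: 5 + 7 + 5 = 17

17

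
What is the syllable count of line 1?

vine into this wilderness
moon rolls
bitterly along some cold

Line 1: "vine into this wilderness": 1+2+1+3 = 7

7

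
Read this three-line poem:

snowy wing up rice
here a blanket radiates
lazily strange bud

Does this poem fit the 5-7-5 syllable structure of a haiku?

Yes

Line 1: snowy(2) + wing(1) + up(1) + rice(1) = 5 ✓
Line 2: here(1) + a(1) + blanket(2) + radiates(3) = 7 ✓
Line 3: lazily(3) + strange(1) + bud(1) = 5 ✓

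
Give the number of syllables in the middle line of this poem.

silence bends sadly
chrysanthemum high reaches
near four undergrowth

7

The middle line: chrysanthemum(4) + high(1) + reaches(2) = 7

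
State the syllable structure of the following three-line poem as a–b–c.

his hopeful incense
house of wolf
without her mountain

Line 1: his(1) + hopeful(2) + incense(2) = 5
Line 2: house(1) + of(1) + wolf(1) = 3
Line 3: without(2) + her(1) + mountain(2) = 5

5–3–5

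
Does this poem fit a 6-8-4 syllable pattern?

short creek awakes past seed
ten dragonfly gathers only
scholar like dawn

Yes

Line 1: "short creek awakes past seed": 1+1+2+1+1 = 6 ✓
Line 2: "ten dragonfly gathers only": 1+3+2+2 = 8 ✓
Line 3: "scholar like dawn": 2+1+1 = 4 ✓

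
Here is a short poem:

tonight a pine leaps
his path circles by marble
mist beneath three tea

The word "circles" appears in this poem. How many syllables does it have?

2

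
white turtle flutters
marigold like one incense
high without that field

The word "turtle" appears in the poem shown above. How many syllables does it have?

2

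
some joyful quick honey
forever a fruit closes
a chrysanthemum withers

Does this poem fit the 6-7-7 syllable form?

Line 1: some(1) + joyful(2) + quick(1) + honey(2) = 6 ✓
Line 2: forever(3) + a(1) + fruit(1) + closes(2) = 7 ✓
Line 3: a(1) + chrysanthemum(4) + withers(2) = 7 ✓

Yes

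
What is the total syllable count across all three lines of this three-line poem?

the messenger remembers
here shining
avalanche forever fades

17

Line 1: the(1) + messenger(3) + remembers(3) = 7
Line 2: here(1) + shining(2) = 3
Line 3: avalanche(3) + forever(3) + fades(1) = 7
Total: 7 + 3 + 7 = 17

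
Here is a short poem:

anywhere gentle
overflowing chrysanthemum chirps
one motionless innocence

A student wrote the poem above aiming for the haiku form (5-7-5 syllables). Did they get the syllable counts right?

No

Line 1: "anywhere gentle": 3+2 = 5 ✓
Line 2: "overflowing chrysanthemum chirps": 4+4+1 = 9 (expected 7)
Line 3: "one motionless innocence": 1+3+3 = 7 (expected 5)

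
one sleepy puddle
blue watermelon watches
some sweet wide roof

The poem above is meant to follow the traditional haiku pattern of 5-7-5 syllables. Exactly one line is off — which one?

Line 3

Line 1: "one sleepy puddle": 1+2+2 = 5 ✓
Line 2: "blue watermelon watches": 1+4+2 = 7 ✓
Line 3: "some sweet wide roof": 1+1+1+1 = 4 (expected 5)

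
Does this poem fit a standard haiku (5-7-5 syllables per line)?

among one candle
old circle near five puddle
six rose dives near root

Line 1: among (2), one (1), candle (2) → 5 ✓
Line 2: old (1), circle (2), near (1), five (1), puddle (2) → 7 ✓
Line 3: six (1), rose (1), dives (1), near (1), root (1) → 5 ✓

Yes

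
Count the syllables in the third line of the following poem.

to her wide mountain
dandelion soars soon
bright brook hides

3

The third line: bright (1), brook (1), hides (1) → 3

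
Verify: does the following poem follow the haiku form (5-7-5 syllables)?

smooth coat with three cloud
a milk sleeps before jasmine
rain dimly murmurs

Line 1: smooth(1) + coat(1) + with(1) + three(1) + cloud(1) = 5 ✓
Line 2: a(1) + milk(1) + sleeps(1) + before(2) + jasmine(2) = 7 ✓
Line 3: rain(1) + dimly(2) + murmurs(2) = 5 ✓

Yes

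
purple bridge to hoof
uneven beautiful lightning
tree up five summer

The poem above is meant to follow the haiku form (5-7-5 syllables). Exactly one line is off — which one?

Line 2

Line 1: "purple bridge to hoof": 2+1+1+1 = 5 ✓
Line 2: "uneven beautiful lightning": 3+3+2 = 8 (expected 7)
Line 3: "tree up five summer": 1+1+1+2 = 5 ✓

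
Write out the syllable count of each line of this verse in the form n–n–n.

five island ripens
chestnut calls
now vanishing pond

5–3–5

Line 1: five (1), island (2), ripens (2) → 5
Line 2: chestnut (2), calls (1) → 3
Line 3: now (1), vanishing (3), pond (1) → 5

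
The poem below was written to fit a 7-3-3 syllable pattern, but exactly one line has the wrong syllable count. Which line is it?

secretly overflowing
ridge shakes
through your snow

Line 1: "secretly overflowing": 3+4 = 7 ✓
Line 2: "ridge shakes": 1+1 = 2 (expected 3)
Line 3: "through your snow": 1+1+1 = 3 ✓

Line 2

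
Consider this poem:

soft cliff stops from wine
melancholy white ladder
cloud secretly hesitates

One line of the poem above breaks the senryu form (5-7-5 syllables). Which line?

Line 3

Line 1: soft(1) + cliff(1) + stops(1) + from(1) + wine(1) = 5 ✓
Line 2: melancholy(4) + white(1) + ladder(2) = 7 ✓
Line 3: cloud(1) + secretly(3) + hesitates(3) = 7 (expected 5)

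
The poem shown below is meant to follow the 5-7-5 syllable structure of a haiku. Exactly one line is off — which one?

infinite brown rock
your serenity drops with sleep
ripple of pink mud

Line 1: infinite (3), brown (1), rock (1) → 5 ✓
Line 2: your (1), serenity (4), drops (1), with (1), sleep (1) → 8 (expected 7)
Line 3: ripple (2), of (1), pink (1), mud (1) → 5 ✓

The second line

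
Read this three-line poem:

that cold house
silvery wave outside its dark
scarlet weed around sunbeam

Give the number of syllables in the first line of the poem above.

The first line: that(1) + cold(1) + house(1) = 3

3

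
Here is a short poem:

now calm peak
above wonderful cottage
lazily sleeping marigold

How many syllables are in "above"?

2

"above" has 2 syllables.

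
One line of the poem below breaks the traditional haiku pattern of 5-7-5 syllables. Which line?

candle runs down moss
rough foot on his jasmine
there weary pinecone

Line 2

Line 1: "candle runs down moss": 2+1+1+1 = 5 ✓
Line 2: "rough foot on his jasmine": 1+1+1+1+2 = 6 (expected 7)
Line 3: "there weary pinecone": 1+2+2 = 5 ✓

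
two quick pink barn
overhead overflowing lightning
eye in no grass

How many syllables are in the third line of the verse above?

The third line: "eye in no grass": 1+1+1+1 = 4

4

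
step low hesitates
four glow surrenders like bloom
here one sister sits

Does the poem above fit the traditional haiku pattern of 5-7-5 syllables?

Yes

Line 1: step(1) + low(1) + hesitates(3) = 5 ✓
Line 2: four(1) + glow(1) + surrenders(3) + like(1) + bloom(1) = 7 ✓
Line 3: here(1) + one(1) + sister(2) + sits(1) = 5 ✓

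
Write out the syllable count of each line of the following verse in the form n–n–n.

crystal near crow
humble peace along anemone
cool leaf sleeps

4–9–3

Line 1: "crystal near crow": 2+1+1 = 4
Line 2: "humble peace along anemone": 2+1+2+4 = 9
Line 3: "cool leaf sleeps": 1+1+1 = 3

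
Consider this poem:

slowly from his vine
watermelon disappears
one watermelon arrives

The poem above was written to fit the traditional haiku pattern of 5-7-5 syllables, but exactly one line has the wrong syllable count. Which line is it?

Line 1: slowly(2) + from(1) + his(1) + vine(1) = 5 ✓
Line 2: watermelon(4) + disappears(3) = 7 ✓
Line 3: one(1) + watermelon(4) + arrives(2) = 7 (expected 5)

Line 3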